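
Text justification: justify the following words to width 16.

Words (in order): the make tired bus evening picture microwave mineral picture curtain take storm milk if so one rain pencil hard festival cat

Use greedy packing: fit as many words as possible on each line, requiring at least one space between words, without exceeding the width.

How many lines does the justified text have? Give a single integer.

Line 1: ['the', 'make', 'tired'] (min_width=14, slack=2)
Line 2: ['bus', 'evening'] (min_width=11, slack=5)
Line 3: ['picture'] (min_width=7, slack=9)
Line 4: ['microwave'] (min_width=9, slack=7)
Line 5: ['mineral', 'picture'] (min_width=15, slack=1)
Line 6: ['curtain', 'take'] (min_width=12, slack=4)
Line 7: ['storm', 'milk', 'if', 'so'] (min_width=16, slack=0)
Line 8: ['one', 'rain', 'pencil'] (min_width=15, slack=1)
Line 9: ['hard', 'festival'] (min_width=13, slack=3)
Line 10: ['cat'] (min_width=3, slack=13)
Total lines: 10

Answer: 10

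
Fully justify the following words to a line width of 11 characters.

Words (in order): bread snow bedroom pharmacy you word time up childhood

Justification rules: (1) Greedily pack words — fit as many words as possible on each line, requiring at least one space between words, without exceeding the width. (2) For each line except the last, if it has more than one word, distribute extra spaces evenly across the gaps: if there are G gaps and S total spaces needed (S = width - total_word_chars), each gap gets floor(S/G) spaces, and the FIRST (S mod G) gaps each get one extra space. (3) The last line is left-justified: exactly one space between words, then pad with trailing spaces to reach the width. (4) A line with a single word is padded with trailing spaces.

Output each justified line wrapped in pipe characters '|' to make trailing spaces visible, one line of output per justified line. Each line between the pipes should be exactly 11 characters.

Line 1: ['bread', 'snow'] (min_width=10, slack=1)
Line 2: ['bedroom'] (min_width=7, slack=4)
Line 3: ['pharmacy'] (min_width=8, slack=3)
Line 4: ['you', 'word'] (min_width=8, slack=3)
Line 5: ['time', 'up'] (min_width=7, slack=4)
Line 6: ['childhood'] (min_width=9, slack=2)

Answer: |bread  snow|
|bedroom    |
|pharmacy   |
|you    word|
|time     up|
|childhood  |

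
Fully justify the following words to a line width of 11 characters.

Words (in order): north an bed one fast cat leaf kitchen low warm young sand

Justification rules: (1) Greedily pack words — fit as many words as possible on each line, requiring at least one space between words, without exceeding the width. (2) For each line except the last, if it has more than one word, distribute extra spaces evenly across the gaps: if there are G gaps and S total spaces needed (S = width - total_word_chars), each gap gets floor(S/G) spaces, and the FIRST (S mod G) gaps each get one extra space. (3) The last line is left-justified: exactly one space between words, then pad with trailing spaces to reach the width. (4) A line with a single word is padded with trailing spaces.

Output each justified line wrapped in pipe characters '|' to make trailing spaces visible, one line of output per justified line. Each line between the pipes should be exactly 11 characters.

Line 1: ['north', 'an'] (min_width=8, slack=3)
Line 2: ['bed', 'one'] (min_width=7, slack=4)
Line 3: ['fast', 'cat'] (min_width=8, slack=3)
Line 4: ['leaf'] (min_width=4, slack=7)
Line 5: ['kitchen', 'low'] (min_width=11, slack=0)
Line 6: ['warm', 'young'] (min_width=10, slack=1)
Line 7: ['sand'] (min_width=4, slack=7)

Answer: |north    an|
|bed     one|
|fast    cat|
|leaf       |
|kitchen low|
|warm  young|
|sand       |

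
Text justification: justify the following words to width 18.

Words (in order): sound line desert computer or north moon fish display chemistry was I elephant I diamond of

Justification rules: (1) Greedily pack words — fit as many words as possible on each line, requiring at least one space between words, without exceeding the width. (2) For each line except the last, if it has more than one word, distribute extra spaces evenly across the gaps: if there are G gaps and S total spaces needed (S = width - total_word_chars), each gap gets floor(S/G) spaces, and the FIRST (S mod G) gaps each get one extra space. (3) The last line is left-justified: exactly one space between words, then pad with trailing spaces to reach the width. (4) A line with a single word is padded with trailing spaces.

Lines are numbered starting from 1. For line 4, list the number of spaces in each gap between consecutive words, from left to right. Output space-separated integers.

Line 1: ['sound', 'line', 'desert'] (min_width=17, slack=1)
Line 2: ['computer', 'or', 'north'] (min_width=17, slack=1)
Line 3: ['moon', 'fish', 'display'] (min_width=17, slack=1)
Line 4: ['chemistry', 'was', 'I'] (min_width=15, slack=3)
Line 5: ['elephant', 'I', 'diamond'] (min_width=18, slack=0)
Line 6: ['of'] (min_width=2, slack=16)

Answer: 3 2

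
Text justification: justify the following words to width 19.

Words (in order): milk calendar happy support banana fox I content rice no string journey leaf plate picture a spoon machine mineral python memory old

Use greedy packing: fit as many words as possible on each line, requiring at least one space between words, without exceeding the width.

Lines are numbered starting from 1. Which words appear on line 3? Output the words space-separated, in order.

Answer: I content rice no

Derivation:
Line 1: ['milk', 'calendar', 'happy'] (min_width=19, slack=0)
Line 2: ['support', 'banana', 'fox'] (min_width=18, slack=1)
Line 3: ['I', 'content', 'rice', 'no'] (min_width=17, slack=2)
Line 4: ['string', 'journey', 'leaf'] (min_width=19, slack=0)
Line 5: ['plate', 'picture', 'a'] (min_width=15, slack=4)
Line 6: ['spoon', 'machine'] (min_width=13, slack=6)
Line 7: ['mineral', 'python'] (min_width=14, slack=5)
Line 8: ['memory', 'old'] (min_width=10, slack=9)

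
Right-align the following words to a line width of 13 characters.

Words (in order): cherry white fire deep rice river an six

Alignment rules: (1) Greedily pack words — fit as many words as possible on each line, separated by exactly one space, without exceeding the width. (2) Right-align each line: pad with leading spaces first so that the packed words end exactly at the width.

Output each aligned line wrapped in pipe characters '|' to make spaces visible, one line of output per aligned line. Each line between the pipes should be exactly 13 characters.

Line 1: ['cherry', 'white'] (min_width=12, slack=1)
Line 2: ['fire', 'deep'] (min_width=9, slack=4)
Line 3: ['rice', 'river', 'an'] (min_width=13, slack=0)
Line 4: ['six'] (min_width=3, slack=10)

Answer: | cherry white|
|    fire deep|
|rice river an|
|          six|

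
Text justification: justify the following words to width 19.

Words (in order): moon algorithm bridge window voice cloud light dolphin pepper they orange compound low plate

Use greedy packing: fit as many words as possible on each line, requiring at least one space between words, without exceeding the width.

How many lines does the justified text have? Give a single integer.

Line 1: ['moon', 'algorithm'] (min_width=14, slack=5)
Line 2: ['bridge', 'window', 'voice'] (min_width=19, slack=0)
Line 3: ['cloud', 'light', 'dolphin'] (min_width=19, slack=0)
Line 4: ['pepper', 'they', 'orange'] (min_width=18, slack=1)
Line 5: ['compound', 'low', 'plate'] (min_width=18, slack=1)
Total lines: 5

Answer: 5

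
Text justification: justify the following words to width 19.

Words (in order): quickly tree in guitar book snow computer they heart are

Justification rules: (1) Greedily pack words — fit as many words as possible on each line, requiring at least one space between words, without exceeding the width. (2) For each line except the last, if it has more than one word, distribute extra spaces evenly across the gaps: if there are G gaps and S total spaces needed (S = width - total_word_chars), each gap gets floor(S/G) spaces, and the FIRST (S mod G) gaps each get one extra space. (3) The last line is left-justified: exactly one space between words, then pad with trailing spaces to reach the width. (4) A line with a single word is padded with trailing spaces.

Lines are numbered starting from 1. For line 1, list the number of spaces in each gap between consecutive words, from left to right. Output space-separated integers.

Line 1: ['quickly', 'tree', 'in'] (min_width=15, slack=4)
Line 2: ['guitar', 'book', 'snow'] (min_width=16, slack=3)
Line 3: ['computer', 'they', 'heart'] (min_width=19, slack=0)
Line 4: ['are'] (min_width=3, slack=16)

Answer: 3 3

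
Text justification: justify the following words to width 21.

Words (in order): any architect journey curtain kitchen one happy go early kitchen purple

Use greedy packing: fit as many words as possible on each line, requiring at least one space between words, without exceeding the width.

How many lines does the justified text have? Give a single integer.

Line 1: ['any', 'architect', 'journey'] (min_width=21, slack=0)
Line 2: ['curtain', 'kitchen', 'one'] (min_width=19, slack=2)
Line 3: ['happy', 'go', 'early'] (min_width=14, slack=7)
Line 4: ['kitchen', 'purple'] (min_width=14, slack=7)
Total lines: 4

Answer: 4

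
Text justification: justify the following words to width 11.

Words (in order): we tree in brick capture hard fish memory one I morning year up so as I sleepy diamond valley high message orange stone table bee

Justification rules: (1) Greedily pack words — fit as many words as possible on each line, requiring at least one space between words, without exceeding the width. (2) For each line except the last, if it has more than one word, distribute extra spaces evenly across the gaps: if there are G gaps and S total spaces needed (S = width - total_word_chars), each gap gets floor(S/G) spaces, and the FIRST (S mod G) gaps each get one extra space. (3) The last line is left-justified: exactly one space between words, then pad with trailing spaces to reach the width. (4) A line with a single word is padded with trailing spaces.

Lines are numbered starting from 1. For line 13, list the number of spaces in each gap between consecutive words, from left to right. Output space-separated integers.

Line 1: ['we', 'tree', 'in'] (min_width=10, slack=1)
Line 2: ['brick'] (min_width=5, slack=6)
Line 3: ['capture'] (min_width=7, slack=4)
Line 4: ['hard', 'fish'] (min_width=9, slack=2)
Line 5: ['memory', 'one'] (min_width=10, slack=1)
Line 6: ['I', 'morning'] (min_width=9, slack=2)
Line 7: ['year', 'up', 'so'] (min_width=10, slack=1)
Line 8: ['as', 'I', 'sleepy'] (min_width=11, slack=0)
Line 9: ['diamond'] (min_width=7, slack=4)
Line 10: ['valley', 'high'] (min_width=11, slack=0)
Line 11: ['message'] (min_width=7, slack=4)
Line 12: ['orange'] (min_width=6, slack=5)
Line 13: ['stone', 'table'] (min_width=11, slack=0)
Line 14: ['bee'] (min_width=3, slack=8)

Answer: 1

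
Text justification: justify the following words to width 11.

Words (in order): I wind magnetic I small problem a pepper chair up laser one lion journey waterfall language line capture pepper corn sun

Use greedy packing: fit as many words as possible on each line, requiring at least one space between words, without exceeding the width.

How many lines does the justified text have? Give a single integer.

Answer: 15

Derivation:
Line 1: ['I', 'wind'] (min_width=6, slack=5)
Line 2: ['magnetic', 'I'] (min_width=10, slack=1)
Line 3: ['small'] (min_width=5, slack=6)
Line 4: ['problem', 'a'] (min_width=9, slack=2)
Line 5: ['pepper'] (min_width=6, slack=5)
Line 6: ['chair', 'up'] (min_width=8, slack=3)
Line 7: ['laser', 'one'] (min_width=9, slack=2)
Line 8: ['lion'] (min_width=4, slack=7)
Line 9: ['journey'] (min_width=7, slack=4)
Line 10: ['waterfall'] (min_width=9, slack=2)
Line 11: ['language'] (min_width=8, slack=3)
Line 12: ['line'] (min_width=4, slack=7)
Line 13: ['capture'] (min_width=7, slack=4)
Line 14: ['pepper', 'corn'] (min_width=11, slack=0)
Line 15: ['sun'] (min_width=3, slack=8)
Total lines: 15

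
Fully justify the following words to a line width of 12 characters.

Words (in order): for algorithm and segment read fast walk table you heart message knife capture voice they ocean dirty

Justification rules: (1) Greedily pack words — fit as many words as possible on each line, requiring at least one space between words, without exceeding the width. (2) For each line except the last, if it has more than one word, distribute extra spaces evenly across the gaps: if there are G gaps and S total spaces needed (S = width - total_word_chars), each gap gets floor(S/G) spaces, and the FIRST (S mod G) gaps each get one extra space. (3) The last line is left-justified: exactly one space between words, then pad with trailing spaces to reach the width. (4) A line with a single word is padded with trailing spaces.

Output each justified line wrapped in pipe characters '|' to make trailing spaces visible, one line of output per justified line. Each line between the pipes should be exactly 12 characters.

Line 1: ['for'] (min_width=3, slack=9)
Line 2: ['algorithm'] (min_width=9, slack=3)
Line 3: ['and', 'segment'] (min_width=11, slack=1)
Line 4: ['read', 'fast'] (min_width=9, slack=3)
Line 5: ['walk', 'table'] (min_width=10, slack=2)
Line 6: ['you', 'heart'] (min_width=9, slack=3)
Line 7: ['message'] (min_width=7, slack=5)
Line 8: ['knife'] (min_width=5, slack=7)
Line 9: ['capture'] (min_width=7, slack=5)
Line 10: ['voice', 'they'] (min_width=10, slack=2)
Line 11: ['ocean', 'dirty'] (min_width=11, slack=1)

Answer: |for         |
|algorithm   |
|and  segment|
|read    fast|
|walk   table|
|you    heart|
|message     |
|knife       |
|capture     |
|voice   they|
|ocean dirty |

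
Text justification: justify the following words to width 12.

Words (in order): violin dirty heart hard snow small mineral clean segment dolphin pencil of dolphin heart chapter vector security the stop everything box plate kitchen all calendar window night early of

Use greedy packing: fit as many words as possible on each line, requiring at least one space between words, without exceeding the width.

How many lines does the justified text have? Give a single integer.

Line 1: ['violin', 'dirty'] (min_width=12, slack=0)
Line 2: ['heart', 'hard'] (min_width=10, slack=2)
Line 3: ['snow', 'small'] (min_width=10, slack=2)
Line 4: ['mineral'] (min_width=7, slack=5)
Line 5: ['clean'] (min_width=5, slack=7)
Line 6: ['segment'] (min_width=7, slack=5)
Line 7: ['dolphin'] (min_width=7, slack=5)
Line 8: ['pencil', 'of'] (min_width=9, slack=3)
Line 9: ['dolphin'] (min_width=7, slack=5)
Line 10: ['heart'] (min_width=5, slack=7)
Line 11: ['chapter'] (min_width=7, slack=5)
Line 12: ['vector'] (min_width=6, slack=6)
Line 13: ['security', 'the'] (min_width=12, slack=0)
Line 14: ['stop'] (min_width=4, slack=8)
Line 15: ['everything'] (min_width=10, slack=2)
Line 16: ['box', 'plate'] (min_width=9, slack=3)
Line 17: ['kitchen', 'all'] (min_width=11, slack=1)
Line 18: ['calendar'] (min_width=8, slack=4)
Line 19: ['window', 'night'] (min_width=12, slack=0)
Line 20: ['early', 'of'] (min_width=8, slack=4)
Total lines: 20

Answer: 20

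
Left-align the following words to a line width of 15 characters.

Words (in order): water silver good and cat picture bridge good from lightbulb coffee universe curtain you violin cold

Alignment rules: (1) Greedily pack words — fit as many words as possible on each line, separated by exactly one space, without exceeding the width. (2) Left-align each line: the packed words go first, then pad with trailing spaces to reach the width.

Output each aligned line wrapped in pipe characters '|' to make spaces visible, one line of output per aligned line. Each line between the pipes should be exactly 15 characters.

Line 1: ['water', 'silver'] (min_width=12, slack=3)
Line 2: ['good', 'and', 'cat'] (min_width=12, slack=3)
Line 3: ['picture', 'bridge'] (min_width=14, slack=1)
Line 4: ['good', 'from'] (min_width=9, slack=6)
Line 5: ['lightbulb'] (min_width=9, slack=6)
Line 6: ['coffee', 'universe'] (min_width=15, slack=0)
Line 7: ['curtain', 'you'] (min_width=11, slack=4)
Line 8: ['violin', 'cold'] (min_width=11, slack=4)

Answer: |water silver   |
|good and cat   |
|picture bridge |
|good from      |
|lightbulb      |
|coffee universe|
|curtain you    |
|violin cold    |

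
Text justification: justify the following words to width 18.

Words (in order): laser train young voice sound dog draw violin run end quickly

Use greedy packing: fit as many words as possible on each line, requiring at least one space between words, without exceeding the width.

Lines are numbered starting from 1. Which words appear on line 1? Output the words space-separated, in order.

Line 1: ['laser', 'train', 'young'] (min_width=17, slack=1)
Line 2: ['voice', 'sound', 'dog'] (min_width=15, slack=3)
Line 3: ['draw', 'violin', 'run'] (min_width=15, slack=3)
Line 4: ['end', 'quickly'] (min_width=11, slack=7)

Answer: laser train young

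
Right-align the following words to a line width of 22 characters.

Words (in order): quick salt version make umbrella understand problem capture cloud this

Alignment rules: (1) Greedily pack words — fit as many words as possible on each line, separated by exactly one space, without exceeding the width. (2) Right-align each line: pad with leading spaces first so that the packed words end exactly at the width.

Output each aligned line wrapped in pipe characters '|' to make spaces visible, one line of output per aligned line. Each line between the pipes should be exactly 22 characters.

Line 1: ['quick', 'salt', 'version'] (min_width=18, slack=4)
Line 2: ['make', 'umbrella'] (min_width=13, slack=9)
Line 3: ['understand', 'problem'] (min_width=18, slack=4)
Line 4: ['capture', 'cloud', 'this'] (min_width=18, slack=4)

Answer: |    quick salt version|
|         make umbrella|
|    understand problem|
|    capture cloud this|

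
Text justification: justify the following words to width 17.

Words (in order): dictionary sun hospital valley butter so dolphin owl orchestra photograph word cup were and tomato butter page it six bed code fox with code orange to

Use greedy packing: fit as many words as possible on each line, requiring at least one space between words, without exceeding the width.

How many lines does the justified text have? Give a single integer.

Line 1: ['dictionary', 'sun'] (min_width=14, slack=3)
Line 2: ['hospital', 'valley'] (min_width=15, slack=2)
Line 3: ['butter', 'so', 'dolphin'] (min_width=17, slack=0)
Line 4: ['owl', 'orchestra'] (min_width=13, slack=4)
Line 5: ['photograph', 'word'] (min_width=15, slack=2)
Line 6: ['cup', 'were', 'and'] (min_width=12, slack=5)
Line 7: ['tomato', 'butter'] (min_width=13, slack=4)
Line 8: ['page', 'it', 'six', 'bed'] (min_width=15, slack=2)
Line 9: ['code', 'fox', 'with'] (min_width=13, slack=4)
Line 10: ['code', 'orange', 'to'] (min_width=14, slack=3)
Total lines: 10

Answer: 10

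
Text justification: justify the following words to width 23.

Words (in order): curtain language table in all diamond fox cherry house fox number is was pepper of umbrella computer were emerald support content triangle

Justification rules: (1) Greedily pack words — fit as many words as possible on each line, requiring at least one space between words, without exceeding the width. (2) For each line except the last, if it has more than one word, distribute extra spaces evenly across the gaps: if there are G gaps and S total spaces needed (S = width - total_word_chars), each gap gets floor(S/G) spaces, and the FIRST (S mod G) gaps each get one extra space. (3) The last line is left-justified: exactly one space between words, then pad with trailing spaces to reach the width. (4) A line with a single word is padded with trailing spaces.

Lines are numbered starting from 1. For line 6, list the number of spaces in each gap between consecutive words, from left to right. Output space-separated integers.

Line 1: ['curtain', 'language', 'table'] (min_width=22, slack=1)
Line 2: ['in', 'all', 'diamond', 'fox'] (min_width=18, slack=5)
Line 3: ['cherry', 'house', 'fox', 'number'] (min_width=23, slack=0)
Line 4: ['is', 'was', 'pepper', 'of'] (min_width=16, slack=7)
Line 5: ['umbrella', 'computer', 'were'] (min_width=22, slack=1)
Line 6: ['emerald', 'support', 'content'] (min_width=23, slack=0)
Line 7: ['triangle'] (min_width=8, slack=15)

Answer: 1 1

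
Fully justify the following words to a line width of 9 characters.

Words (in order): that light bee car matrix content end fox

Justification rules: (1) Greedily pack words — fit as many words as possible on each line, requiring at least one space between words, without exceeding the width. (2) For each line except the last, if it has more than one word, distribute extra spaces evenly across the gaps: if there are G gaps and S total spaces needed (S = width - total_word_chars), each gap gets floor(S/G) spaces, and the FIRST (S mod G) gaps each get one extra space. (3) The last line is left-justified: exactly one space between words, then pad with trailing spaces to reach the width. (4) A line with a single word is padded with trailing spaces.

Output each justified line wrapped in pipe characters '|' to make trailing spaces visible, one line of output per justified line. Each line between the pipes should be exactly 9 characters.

Line 1: ['that'] (min_width=4, slack=5)
Line 2: ['light', 'bee'] (min_width=9, slack=0)
Line 3: ['car'] (min_width=3, slack=6)
Line 4: ['matrix'] (min_width=6, slack=3)
Line 5: ['content'] (min_width=7, slack=2)
Line 6: ['end', 'fox'] (min_width=7, slack=2)

Answer: |that     |
|light bee|
|car      |
|matrix   |
|content  |
|end fox  |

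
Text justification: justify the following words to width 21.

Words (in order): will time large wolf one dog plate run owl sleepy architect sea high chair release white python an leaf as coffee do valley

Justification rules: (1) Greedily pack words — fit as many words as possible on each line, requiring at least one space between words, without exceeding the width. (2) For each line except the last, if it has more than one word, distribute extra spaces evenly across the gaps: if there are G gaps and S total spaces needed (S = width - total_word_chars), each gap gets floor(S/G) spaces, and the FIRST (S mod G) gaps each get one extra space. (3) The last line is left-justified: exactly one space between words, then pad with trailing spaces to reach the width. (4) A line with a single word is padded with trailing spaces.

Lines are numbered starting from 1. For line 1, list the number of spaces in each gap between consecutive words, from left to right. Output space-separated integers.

Line 1: ['will', 'time', 'large', 'wolf'] (min_width=20, slack=1)
Line 2: ['one', 'dog', 'plate', 'run', 'owl'] (min_width=21, slack=0)
Line 3: ['sleepy', 'architect', 'sea'] (min_width=20, slack=1)
Line 4: ['high', 'chair', 'release'] (min_width=18, slack=3)
Line 5: ['white', 'python', 'an', 'leaf'] (min_width=20, slack=1)
Line 6: ['as', 'coffee', 'do', 'valley'] (min_width=19, slack=2)

Answer: 2 1 1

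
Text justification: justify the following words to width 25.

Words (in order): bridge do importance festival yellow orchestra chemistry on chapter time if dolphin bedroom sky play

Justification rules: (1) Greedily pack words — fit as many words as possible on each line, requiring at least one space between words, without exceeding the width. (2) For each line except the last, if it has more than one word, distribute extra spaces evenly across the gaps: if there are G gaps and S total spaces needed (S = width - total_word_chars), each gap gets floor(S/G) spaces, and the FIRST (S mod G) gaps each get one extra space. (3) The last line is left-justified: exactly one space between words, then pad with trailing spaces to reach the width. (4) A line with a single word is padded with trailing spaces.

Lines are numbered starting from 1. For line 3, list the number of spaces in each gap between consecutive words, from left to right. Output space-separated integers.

Line 1: ['bridge', 'do', 'importance'] (min_width=20, slack=5)
Line 2: ['festival', 'yellow', 'orchestra'] (min_width=25, slack=0)
Line 3: ['chemistry', 'on', 'chapter', 'time'] (min_width=25, slack=0)
Line 4: ['if', 'dolphin', 'bedroom', 'sky'] (min_width=22, slack=3)
Line 5: ['play'] (min_width=4, slack=21)

Answer: 1 1 1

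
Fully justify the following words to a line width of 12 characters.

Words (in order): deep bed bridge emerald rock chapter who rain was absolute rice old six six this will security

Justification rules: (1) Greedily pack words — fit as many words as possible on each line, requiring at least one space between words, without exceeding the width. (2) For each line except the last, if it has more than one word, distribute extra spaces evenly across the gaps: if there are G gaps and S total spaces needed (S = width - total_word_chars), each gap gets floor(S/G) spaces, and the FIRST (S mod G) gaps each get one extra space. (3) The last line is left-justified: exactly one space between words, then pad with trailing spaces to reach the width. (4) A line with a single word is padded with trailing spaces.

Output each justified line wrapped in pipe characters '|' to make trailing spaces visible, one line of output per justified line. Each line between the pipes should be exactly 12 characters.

Line 1: ['deep', 'bed'] (min_width=8, slack=4)
Line 2: ['bridge'] (min_width=6, slack=6)
Line 3: ['emerald', 'rock'] (min_width=12, slack=0)
Line 4: ['chapter', 'who'] (min_width=11, slack=1)
Line 5: ['rain', 'was'] (min_width=8, slack=4)
Line 6: ['absolute'] (min_width=8, slack=4)
Line 7: ['rice', 'old', 'six'] (min_width=12, slack=0)
Line 8: ['six', 'this'] (min_width=8, slack=4)
Line 9: ['will'] (min_width=4, slack=8)
Line 10: ['security'] (min_width=8, slack=4)

Answer: |deep     bed|
|bridge      |
|emerald rock|
|chapter  who|
|rain     was|
|absolute    |
|rice old six|
|six     this|
|will        |
|security    |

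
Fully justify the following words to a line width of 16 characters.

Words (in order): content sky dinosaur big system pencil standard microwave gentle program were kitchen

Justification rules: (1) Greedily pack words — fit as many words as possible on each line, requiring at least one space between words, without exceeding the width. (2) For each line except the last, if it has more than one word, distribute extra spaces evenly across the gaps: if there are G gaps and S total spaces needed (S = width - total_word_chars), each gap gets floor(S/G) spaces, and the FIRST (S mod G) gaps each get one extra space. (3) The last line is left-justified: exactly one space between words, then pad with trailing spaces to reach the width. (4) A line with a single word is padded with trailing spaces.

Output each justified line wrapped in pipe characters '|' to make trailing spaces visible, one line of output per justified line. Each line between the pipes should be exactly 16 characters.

Line 1: ['content', 'sky'] (min_width=11, slack=5)
Line 2: ['dinosaur', 'big'] (min_width=12, slack=4)
Line 3: ['system', 'pencil'] (min_width=13, slack=3)
Line 4: ['standard'] (min_width=8, slack=8)
Line 5: ['microwave', 'gentle'] (min_width=16, slack=0)
Line 6: ['program', 'were'] (min_width=12, slack=4)
Line 7: ['kitchen'] (min_width=7, slack=9)

Answer: |content      sky|
|dinosaur     big|
|system    pencil|
|standard        |
|microwave gentle|
|program     were|
|kitchen         |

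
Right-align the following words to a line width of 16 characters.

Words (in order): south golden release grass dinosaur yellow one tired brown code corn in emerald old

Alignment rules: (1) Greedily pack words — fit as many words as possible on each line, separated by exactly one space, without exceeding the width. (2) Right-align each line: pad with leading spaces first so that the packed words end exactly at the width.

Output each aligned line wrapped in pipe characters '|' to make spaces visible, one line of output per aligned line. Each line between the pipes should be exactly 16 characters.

Line 1: ['south', 'golden'] (min_width=12, slack=4)
Line 2: ['release', 'grass'] (min_width=13, slack=3)
Line 3: ['dinosaur', 'yellow'] (min_width=15, slack=1)
Line 4: ['one', 'tired', 'brown'] (min_width=15, slack=1)
Line 5: ['code', 'corn', 'in'] (min_width=12, slack=4)
Line 6: ['emerald', 'old'] (min_width=11, slack=5)

Answer: |    south golden|
|   release grass|
| dinosaur yellow|
| one tired brown|
|    code corn in|
|     emerald old|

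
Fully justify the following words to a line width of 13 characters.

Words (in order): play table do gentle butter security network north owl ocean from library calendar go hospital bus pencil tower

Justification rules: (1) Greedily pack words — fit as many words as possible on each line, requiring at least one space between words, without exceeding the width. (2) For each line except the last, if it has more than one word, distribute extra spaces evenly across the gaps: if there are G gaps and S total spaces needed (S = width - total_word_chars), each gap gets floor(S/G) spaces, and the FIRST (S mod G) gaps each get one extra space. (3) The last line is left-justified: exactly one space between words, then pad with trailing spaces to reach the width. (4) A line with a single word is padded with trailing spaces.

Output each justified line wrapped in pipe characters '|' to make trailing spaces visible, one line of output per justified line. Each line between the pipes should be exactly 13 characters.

Line 1: ['play', 'table', 'do'] (min_width=13, slack=0)
Line 2: ['gentle', 'butter'] (min_width=13, slack=0)
Line 3: ['security'] (min_width=8, slack=5)
Line 4: ['network', 'north'] (min_width=13, slack=0)
Line 5: ['owl', 'ocean'] (min_width=9, slack=4)
Line 6: ['from', 'library'] (min_width=12, slack=1)
Line 7: ['calendar', 'go'] (min_width=11, slack=2)
Line 8: ['hospital', 'bus'] (min_width=12, slack=1)
Line 9: ['pencil', 'tower'] (min_width=12, slack=1)

Answer: |play table do|
|gentle butter|
|security     |
|network north|
|owl     ocean|
|from  library|
|calendar   go|
|hospital  bus|
|pencil tower |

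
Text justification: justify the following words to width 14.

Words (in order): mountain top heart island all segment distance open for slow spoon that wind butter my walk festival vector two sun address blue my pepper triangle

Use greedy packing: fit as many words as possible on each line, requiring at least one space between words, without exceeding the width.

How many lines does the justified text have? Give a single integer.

Line 1: ['mountain', 'top'] (min_width=12, slack=2)
Line 2: ['heart', 'island'] (min_width=12, slack=2)
Line 3: ['all', 'segment'] (min_width=11, slack=3)
Line 4: ['distance', 'open'] (min_width=13, slack=1)
Line 5: ['for', 'slow', 'spoon'] (min_width=14, slack=0)
Line 6: ['that', 'wind'] (min_width=9, slack=5)
Line 7: ['butter', 'my', 'walk'] (min_width=14, slack=0)
Line 8: ['festival'] (min_width=8, slack=6)
Line 9: ['vector', 'two', 'sun'] (min_width=14, slack=0)
Line 10: ['address', 'blue'] (min_width=12, slack=2)
Line 11: ['my', 'pepper'] (min_width=9, slack=5)
Line 12: ['triangle'] (min_width=8, slack=6)
Total lines: 12

Answer: 12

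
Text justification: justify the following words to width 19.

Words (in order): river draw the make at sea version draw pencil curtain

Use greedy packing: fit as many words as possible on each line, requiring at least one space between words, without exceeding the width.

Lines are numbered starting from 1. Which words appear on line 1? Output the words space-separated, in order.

Answer: river draw the make

Derivation:
Line 1: ['river', 'draw', 'the', 'make'] (min_width=19, slack=0)
Line 2: ['at', 'sea', 'version', 'draw'] (min_width=19, slack=0)
Line 3: ['pencil', 'curtain'] (min_width=14, slack=5)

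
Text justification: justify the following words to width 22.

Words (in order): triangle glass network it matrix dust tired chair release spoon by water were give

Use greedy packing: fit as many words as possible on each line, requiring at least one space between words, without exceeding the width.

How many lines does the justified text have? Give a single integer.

Answer: 4

Derivation:
Line 1: ['triangle', 'glass', 'network'] (min_width=22, slack=0)
Line 2: ['it', 'matrix', 'dust', 'tired'] (min_width=20, slack=2)
Line 3: ['chair', 'release', 'spoon', 'by'] (min_width=22, slack=0)
Line 4: ['water', 'were', 'give'] (min_width=15, slack=7)
Total lines: 4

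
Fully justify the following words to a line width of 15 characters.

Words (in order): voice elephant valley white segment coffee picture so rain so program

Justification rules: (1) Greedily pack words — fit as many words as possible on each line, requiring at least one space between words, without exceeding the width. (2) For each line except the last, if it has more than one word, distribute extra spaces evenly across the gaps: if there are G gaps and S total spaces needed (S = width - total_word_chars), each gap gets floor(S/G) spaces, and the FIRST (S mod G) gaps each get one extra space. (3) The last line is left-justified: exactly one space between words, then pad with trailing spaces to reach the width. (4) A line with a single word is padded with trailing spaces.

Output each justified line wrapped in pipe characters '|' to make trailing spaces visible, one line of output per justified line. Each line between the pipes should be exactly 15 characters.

Line 1: ['voice', 'elephant'] (min_width=14, slack=1)
Line 2: ['valley', 'white'] (min_width=12, slack=3)
Line 3: ['segment', 'coffee'] (min_width=14, slack=1)
Line 4: ['picture', 'so', 'rain'] (min_width=15, slack=0)
Line 5: ['so', 'program'] (min_width=10, slack=5)

Answer: |voice  elephant|
|valley    white|
|segment  coffee|
|picture so rain|
|so program     |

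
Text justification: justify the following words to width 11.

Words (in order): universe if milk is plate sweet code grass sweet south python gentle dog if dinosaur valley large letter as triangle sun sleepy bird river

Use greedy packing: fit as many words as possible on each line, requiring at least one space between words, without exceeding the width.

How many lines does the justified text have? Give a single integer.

Answer: 14

Derivation:
Line 1: ['universe', 'if'] (min_width=11, slack=0)
Line 2: ['milk', 'is'] (min_width=7, slack=4)
Line 3: ['plate', 'sweet'] (min_width=11, slack=0)
Line 4: ['code', 'grass'] (min_width=10, slack=1)
Line 5: ['sweet', 'south'] (min_width=11, slack=0)
Line 6: ['python'] (min_width=6, slack=5)
Line 7: ['gentle', 'dog'] (min_width=10, slack=1)
Line 8: ['if', 'dinosaur'] (min_width=11, slack=0)
Line 9: ['valley'] (min_width=6, slack=5)
Line 10: ['large'] (min_width=5, slack=6)
Line 11: ['letter', 'as'] (min_width=9, slack=2)
Line 12: ['triangle'] (min_width=8, slack=3)
Line 13: ['sun', 'sleepy'] (min_width=10, slack=1)
Line 14: ['bird', 'river'] (min_width=10, slack=1)
Total lines: 14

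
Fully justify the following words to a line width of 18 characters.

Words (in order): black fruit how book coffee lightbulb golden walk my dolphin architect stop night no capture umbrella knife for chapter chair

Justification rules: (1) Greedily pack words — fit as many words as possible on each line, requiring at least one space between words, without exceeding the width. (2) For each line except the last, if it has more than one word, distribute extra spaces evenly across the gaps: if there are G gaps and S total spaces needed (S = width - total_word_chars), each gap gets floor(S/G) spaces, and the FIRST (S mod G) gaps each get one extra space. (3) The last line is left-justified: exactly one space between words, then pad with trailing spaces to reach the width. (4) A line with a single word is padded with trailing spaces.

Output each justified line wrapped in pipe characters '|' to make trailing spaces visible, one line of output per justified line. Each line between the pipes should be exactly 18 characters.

Answer: |black   fruit  how|
|book        coffee|
|lightbulb   golden|
|walk   my  dolphin|
|architect     stop|
|night  no  capture|
|umbrella knife for|
|chapter chair     |

Derivation:
Line 1: ['black', 'fruit', 'how'] (min_width=15, slack=3)
Line 2: ['book', 'coffee'] (min_width=11, slack=7)
Line 3: ['lightbulb', 'golden'] (min_width=16, slack=2)
Line 4: ['walk', 'my', 'dolphin'] (min_width=15, slack=3)
Line 5: ['architect', 'stop'] (min_width=14, slack=4)
Line 6: ['night', 'no', 'capture'] (min_width=16, slack=2)
Line 7: ['umbrella', 'knife', 'for'] (min_width=18, slack=0)
Line 8: ['chapter', 'chair'] (min_width=13, slack=5)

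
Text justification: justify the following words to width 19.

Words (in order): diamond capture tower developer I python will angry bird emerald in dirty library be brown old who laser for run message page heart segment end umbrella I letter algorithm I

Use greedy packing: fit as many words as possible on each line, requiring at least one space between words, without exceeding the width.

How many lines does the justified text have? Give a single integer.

Line 1: ['diamond', 'capture'] (min_width=15, slack=4)
Line 2: ['tower', 'developer', 'I'] (min_width=17, slack=2)
Line 3: ['python', 'will', 'angry'] (min_width=17, slack=2)
Line 4: ['bird', 'emerald', 'in'] (min_width=15, slack=4)
Line 5: ['dirty', 'library', 'be'] (min_width=16, slack=3)
Line 6: ['brown', 'old', 'who', 'laser'] (min_width=19, slack=0)
Line 7: ['for', 'run', 'message'] (min_width=15, slack=4)
Line 8: ['page', 'heart', 'segment'] (min_width=18, slack=1)
Line 9: ['end', 'umbrella', 'I'] (min_width=14, slack=5)
Line 10: ['letter', 'algorithm', 'I'] (min_width=18, slack=1)
Total lines: 10

Answer: 10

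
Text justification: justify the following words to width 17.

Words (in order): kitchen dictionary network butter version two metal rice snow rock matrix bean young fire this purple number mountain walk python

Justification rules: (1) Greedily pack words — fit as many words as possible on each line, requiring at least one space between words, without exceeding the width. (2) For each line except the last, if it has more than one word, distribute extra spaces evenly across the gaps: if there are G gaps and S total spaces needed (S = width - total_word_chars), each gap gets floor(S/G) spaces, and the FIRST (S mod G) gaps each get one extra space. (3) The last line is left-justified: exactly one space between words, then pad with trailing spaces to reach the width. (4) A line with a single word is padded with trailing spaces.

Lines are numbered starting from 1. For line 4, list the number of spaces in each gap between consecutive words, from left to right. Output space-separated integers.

Line 1: ['kitchen'] (min_width=7, slack=10)
Line 2: ['dictionary'] (min_width=10, slack=7)
Line 3: ['network', 'butter'] (min_width=14, slack=3)
Line 4: ['version', 'two', 'metal'] (min_width=17, slack=0)
Line 5: ['rice', 'snow', 'rock'] (min_width=14, slack=3)
Line 6: ['matrix', 'bean', 'young'] (min_width=17, slack=0)
Line 7: ['fire', 'this', 'purple'] (min_width=16, slack=1)
Line 8: ['number', 'mountain'] (min_width=15, slack=2)
Line 9: ['walk', 'python'] (min_width=11, slack=6)

Answer: 1 1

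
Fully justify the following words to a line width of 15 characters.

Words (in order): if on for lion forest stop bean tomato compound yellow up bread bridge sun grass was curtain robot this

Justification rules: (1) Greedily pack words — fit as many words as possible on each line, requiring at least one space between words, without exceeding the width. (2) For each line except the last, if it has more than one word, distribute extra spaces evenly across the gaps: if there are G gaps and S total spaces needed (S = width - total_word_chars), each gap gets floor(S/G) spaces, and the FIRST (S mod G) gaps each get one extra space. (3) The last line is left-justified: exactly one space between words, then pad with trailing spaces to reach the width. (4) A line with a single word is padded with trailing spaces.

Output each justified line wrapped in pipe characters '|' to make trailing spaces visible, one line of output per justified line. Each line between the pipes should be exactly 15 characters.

Answer: |if  on for lion|
|forest     stop|
|bean     tomato|
|compound yellow|
|up bread bridge|
|sun  grass  was|
|curtain   robot|
|this           |

Derivation:
Line 1: ['if', 'on', 'for', 'lion'] (min_width=14, slack=1)
Line 2: ['forest', 'stop'] (min_width=11, slack=4)
Line 3: ['bean', 'tomato'] (min_width=11, slack=4)
Line 4: ['compound', 'yellow'] (min_width=15, slack=0)
Line 5: ['up', 'bread', 'bridge'] (min_width=15, slack=0)
Line 6: ['sun', 'grass', 'was'] (min_width=13, slack=2)
Line 7: ['curtain', 'robot'] (min_width=13, slack=2)
Line 8: ['this'] (min_width=4, slack=11)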